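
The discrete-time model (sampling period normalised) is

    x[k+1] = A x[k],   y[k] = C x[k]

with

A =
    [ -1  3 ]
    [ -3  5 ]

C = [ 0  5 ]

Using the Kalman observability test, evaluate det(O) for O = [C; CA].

CA = [[-15, 25]]
Observability matrix O = [C; CA] = [[0, 5], [-15, 25]]
det(O) = 0·25 - 5·(-15) = 0 - (-75) = 75
Since det(O) ≠ 0, rank(O) = 2 and the system is completely observable.

75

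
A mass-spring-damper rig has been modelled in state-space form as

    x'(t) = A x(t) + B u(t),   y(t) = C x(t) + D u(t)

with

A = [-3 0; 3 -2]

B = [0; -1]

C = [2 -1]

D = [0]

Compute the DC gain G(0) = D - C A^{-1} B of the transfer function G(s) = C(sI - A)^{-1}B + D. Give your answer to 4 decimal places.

0.5000

G(0) = C(-A)^{-1}B + D = -C A^{-1} B + D.
det A = 6, so A^{-1} = (1/6)·adj(A) = [[-1/3, 0], [-1/2, -1/2]]
A^{-1} B = [0, 1/2]^T
C A^{-1} B = -1/2
G(0) = D - C A^{-1} B = 0 - (-1/2) = 1/2 ≈ 0.5000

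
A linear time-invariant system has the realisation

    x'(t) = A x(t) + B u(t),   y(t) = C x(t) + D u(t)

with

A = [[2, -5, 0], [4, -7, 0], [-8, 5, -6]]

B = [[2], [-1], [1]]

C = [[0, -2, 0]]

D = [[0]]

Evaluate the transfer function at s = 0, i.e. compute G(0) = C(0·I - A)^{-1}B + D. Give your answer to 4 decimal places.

-3.3333

G(0) = C(-A)^{-1}B + D = -C A^{-1} B + D.
det A = -36, so A^{-1} = (1/-36)·adj(A) = [[-7/6, 5/6, 0], [-2/3, 1/3, 0], [1, -5/6, -1/6]]
A^{-1} B = [-19/6, -5/3, 8/3]^T
C A^{-1} B = 10/3
G(0) = D - C A^{-1} B = 0 - (10/3) = -10/3 ≈ -3.3333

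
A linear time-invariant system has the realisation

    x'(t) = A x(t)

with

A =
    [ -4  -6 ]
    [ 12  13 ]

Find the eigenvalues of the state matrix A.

4, 5

det(sI - A) = s^2 - (tr A)s + det A, with tr A = (-4) + 13 = 9 and det A = (-4)·13 - (-6)·12 = -52 - (-72) = 20.
So p(s) = det(sI - A) = s^2 - 9s + 20.
Factor s^2 - 9s + 20: two numbers with sum 9 and product 20 are 5 and 4, so s^2 - 9s + 20 = (s - 5)(s - 4).
Hence p(s) = (s - 5) (s - 4), with roots 4, 5.
At least one eigenvalue has non-negative real part, so the system is not asymptotically stable.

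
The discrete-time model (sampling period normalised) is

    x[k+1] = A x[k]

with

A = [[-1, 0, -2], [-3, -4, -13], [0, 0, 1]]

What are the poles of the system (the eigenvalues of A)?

-4, -1, 1

det(zI - A) = z^3 - (tr A)z^2 + (M11 + M22 + M33)z - det A, where Mii is the 2×2 principal minor of A obtained by deleting row i and column i.
tr A = (-1) + (-4) + 1 = -4; M11 = (-4)·1 - (-13)·0 = -4 - 0 = -4; M22 = (-1)·1 - (-2)·0 = -1 - 0 = -1; M33 = (-1)·(-4) - 0·(-3) = 4 - 0 = 4; sum of minors = -1.
det A = (-1)·((-4)·1 - (-13)·0) - 0·((-3)·1 - (-13)·0) + (-2)·((-3)·0 - (-4)·0) = (-1)·(-4) - 0·(-3) + (-2)·0 = 4.
So p(z) = det(zI - A) = z^3 + 4z^2 - z - 4.
Rational-root test: any integer root divides -4. Testing small divisors, z = -1 works: p(-1) = -1 + 4 + 1 + (-4) = 0, so (z + 1) is a factor.
Dividing, p(z) = (z + 1)(z^2 + 3z - 4).
Factor z^2 + 3z - 4: two numbers with sum -3 and product -4 are 1 and -4, so z^2 + 3z - 4 = (z - 1)(z + 4).
Hence p(z) = (z - 1) (z + 1) (z + 4), with roots -4, -1, 1.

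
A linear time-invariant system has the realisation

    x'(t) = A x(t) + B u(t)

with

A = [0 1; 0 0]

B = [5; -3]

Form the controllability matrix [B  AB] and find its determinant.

-9

AB = [[-3], [0]]
Controllability matrix C = [B  AB] = [[5, -3], [-3, 0]]
det(C) = 5·0 - (-3)·(-3) = 0 - 9 = -9
Since det(C) ≠ 0, rank(C) = 2 and the system is completely controllable.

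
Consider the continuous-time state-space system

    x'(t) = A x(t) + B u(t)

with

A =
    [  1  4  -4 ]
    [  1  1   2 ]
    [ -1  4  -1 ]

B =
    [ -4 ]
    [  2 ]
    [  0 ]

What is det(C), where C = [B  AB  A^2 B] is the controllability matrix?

0

AB = [[4], [-2], [12]]
A^2B = [[-52], [26], [-24]]
Controllability matrix C = [B  AB  A^2B] = [[-4, 4, -52], [2, -2, 26], [0, 12, -24]]
Expanding along the first row, det(C) = (-4)·((-2)·(-24) - 26·12) - 4·(2·(-24) - 26·0) + (-52)·(2·12 - (-2)·0) = (-4)·(-264) - 4·(-48) + (-52)·24 = 0
Since det(C) = 0, rank(C) < 3 and the system is not completely controllable.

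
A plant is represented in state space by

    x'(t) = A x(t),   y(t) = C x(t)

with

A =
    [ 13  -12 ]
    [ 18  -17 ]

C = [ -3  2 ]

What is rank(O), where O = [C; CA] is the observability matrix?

CA = [[-3, 2]]
Observability matrix O = [C; CA] = [[-3, 2], [-3, 2]]
Every row of O is a scalar multiple of row 1 = [-3, 2] (multipliers 1, 1), so the rows span a one-dimensional space.
O ≠ 0, hence rank(O) = 1.
rank(O) = 1 < n = 2, so the pair (A, C) is not completely observable.

1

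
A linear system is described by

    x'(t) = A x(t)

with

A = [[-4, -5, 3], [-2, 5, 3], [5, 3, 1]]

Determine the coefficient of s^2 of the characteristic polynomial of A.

Expand det(sI - A) for the 3×3 matrix.
p(s) = s^3 - 2s^2 - 53s + 162.
(Check: constant term = det(-A) = (-1)^3 det A = 162; coefficient of s^2 = -tr A = -2.)
The coefficient of s^2 is -2.

-2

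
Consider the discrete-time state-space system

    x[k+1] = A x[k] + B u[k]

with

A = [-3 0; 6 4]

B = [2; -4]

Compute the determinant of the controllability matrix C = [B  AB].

-32

AB = [[-6], [-4]]
Controllability matrix C = [B  AB] = [[2, -6], [-4, -4]]
det(C) = 2·(-4) - (-6)·(-4) = -8 - 24 = -32
Since det(C) ≠ 0, rank(C) = 2 and the system is completely controllable.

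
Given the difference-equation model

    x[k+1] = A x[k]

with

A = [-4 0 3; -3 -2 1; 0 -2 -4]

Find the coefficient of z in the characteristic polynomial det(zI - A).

34

Expand det(zI - A) for the 3×3 matrix.
p(z) = z^3 + 10z^2 + 34z + 22.
(Check: constant term = det(-A) = (-1)^3 det A = 22; coefficient of z^2 = -tr A = 10.)
The coefficient of z is 34.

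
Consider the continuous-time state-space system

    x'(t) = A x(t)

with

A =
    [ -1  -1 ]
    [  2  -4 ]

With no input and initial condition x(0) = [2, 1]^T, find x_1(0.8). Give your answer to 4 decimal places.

det(sI - A) = s^2 - (tr A)s + det A, with tr A = (-1) + (-4) = -5 and det A = (-1)·(-4) - (-1)·2 = 4 - (-2) = 6.
So p(s) = det(sI - A) = s^2 + 5s + 6.
Factor s^2 + 5s + 6: two numbers with sum -5 and product 6 are -2 and -3, so s^2 + 5s + 6 = (s + 2)(s + 3).
Hence p(s) = (s + 2) (s + 3), with roots -3, -2.
The eigenvalues -3, -2 are distinct and real, so A is diagonalisable and x(t) = e^{At} x(0) = V diag(e^{λ_i t}) V^{-1} x(0), where the columns of V are the eigenvectors.
λ = -3: A - (-3)I = [[2, -1], [2, -1]]. Row 1 gives 2·v1 + (-1)·v2 = 0, so take v_1 = [1, 2]^T.
λ = -2: A - (-2)I = [[1, -1], [2, -2]]. Row 1 gives 1·v1 + (-1)·v2 = 0, so take v_2 = [1, 1]^T.
V = [v_1 v_2] = [[1, 1], [2, 1]] has det V = -1, so V^{-1} = adj(V)/det V = [[-1, 1], [2, -1]].
Modal coordinates z(0) = V^{-1} x(0): (-1)·2 + 1·1 = -1; 2·2 + (-1)·1 = 3; so z(0) = [-1, 3]^T.
x_1(t) = Σ_i (v_i)_1 · z_i(0) · e^{λ_i t} (row 1 of V times the modal terms).
x_1(0.8) = 1·(-1)·e^{-3·0.8} + 1·3·e^{-2·0.8} = (-1)·0.090718 + 3·0.201897 = 0.5150.

0.5150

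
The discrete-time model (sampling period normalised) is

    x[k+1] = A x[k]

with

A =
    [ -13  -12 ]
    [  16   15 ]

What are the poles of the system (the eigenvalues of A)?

det(zI - A) = z^2 - (tr A)z + det A, with tr A = (-13) + 15 = 2 and det A = (-13)·15 - (-12)·16 = -195 - (-192) = -3.
So p(z) = det(zI - A) = z^2 - 2z - 3.
Factor z^2 - 2z - 3: two numbers with sum 2 and product -3 are 3 and -1, so z^2 - 2z - 3 = (z - 3)(z + 1).
Hence p(z) = (z - 3) (z + 1), with roots -1, 3.

-1, 3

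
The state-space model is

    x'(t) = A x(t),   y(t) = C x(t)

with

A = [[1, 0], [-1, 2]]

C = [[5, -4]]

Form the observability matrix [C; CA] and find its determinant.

-4

CA = [[9, -8]]
Observability matrix O = [C; CA] = [[5, -4], [9, -8]]
det(O) = 5·(-8) - (-4)·9 = -40 - (-36) = -4
Since det(O) ≠ 0, rank(O) = 2 and the system is completely observable.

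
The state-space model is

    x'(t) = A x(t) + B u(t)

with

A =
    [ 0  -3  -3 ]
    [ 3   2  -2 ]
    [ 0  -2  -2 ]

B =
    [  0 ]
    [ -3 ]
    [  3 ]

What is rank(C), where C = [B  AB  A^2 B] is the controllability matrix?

AB = [[0], [-12], [0]]
A^2B = [[36], [-24], [24]]
Controllability matrix C = [B  AB  A^2B] = [[0, 0, 36], [-3, -12, -24], [3, 0, 24]]
det(C) = 0·((-12)·24 - (-24)·0) - 0·((-3)·24 - (-24)·3) + 36·((-3)·0 - (-12)·3) = 0·(-288) - 0·0 + 36·36 = 1296 ≠ 0, so rank(C) = 3.
rank(C) = 3 = n, so the pair (A, B) is completely controllable.

3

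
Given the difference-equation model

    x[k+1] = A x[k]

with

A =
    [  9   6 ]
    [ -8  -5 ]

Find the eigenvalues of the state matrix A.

1, 3

det(zI - A) = z^2 - (tr A)z + det A, with tr A = 9 + (-5) = 4 and det A = 9·(-5) - 6·(-8) = -45 - (-48) = 3.
So p(z) = det(zI - A) = z^2 - 4z + 3.
Factor z^2 - 4z + 3: two numbers with sum 4 and product 3 are 3 and 1, so z^2 - 4z + 3 = (z - 3)(z - 1).
Hence p(z) = (z - 3) (z - 1), with roots 1, 3.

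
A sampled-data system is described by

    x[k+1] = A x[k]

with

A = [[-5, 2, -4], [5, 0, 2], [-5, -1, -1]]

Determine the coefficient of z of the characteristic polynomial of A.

Expand det(zI - A) for the 3×3 matrix.
p(z) = z^3 + 6z^2 - 23z.
(Check: constant term = det(-A) = (-1)^3 det A = 0; coefficient of z^2 = -tr A = 6.)
The coefficient of z is -23.

-23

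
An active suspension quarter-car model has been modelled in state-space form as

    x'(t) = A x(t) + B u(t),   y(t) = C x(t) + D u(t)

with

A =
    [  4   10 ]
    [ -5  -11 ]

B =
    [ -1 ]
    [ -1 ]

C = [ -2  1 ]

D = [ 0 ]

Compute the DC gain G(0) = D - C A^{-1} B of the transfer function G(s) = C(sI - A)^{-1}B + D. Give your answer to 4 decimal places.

8.5000

G(0) = C(-A)^{-1}B + D = -C A^{-1} B + D.
det A = 6, so A^{-1} = (1/6)·adj(A) = [[-11/6, -5/3], [5/6, 2/3]]
A^{-1} B = [7/2, -3/2]^T
C A^{-1} B = -17/2
G(0) = D - C A^{-1} B = 0 - (-17/2) = 17/2 ≈ 8.5000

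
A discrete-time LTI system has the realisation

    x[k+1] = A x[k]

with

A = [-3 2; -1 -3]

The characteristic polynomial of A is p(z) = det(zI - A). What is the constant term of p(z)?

11

For a 2×2 matrix, det(zI - A) = z^2 - (tr A)z + det A.
tr A = -6, det A = 11.
So p(z) = z^2 + 6z + 11.
The constant term is 11.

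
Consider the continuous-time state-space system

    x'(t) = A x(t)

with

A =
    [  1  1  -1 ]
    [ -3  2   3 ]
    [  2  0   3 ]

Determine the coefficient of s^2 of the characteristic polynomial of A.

-6

Expand det(sI - A) for the 3×3 matrix.
p(s) = s^3 - 6s^2 + 16s - 25.
(Check: constant term = det(-A) = (-1)^3 det A = -25; coefficient of s^2 = -tr A = -6.)
The coefficient of s^2 is -6.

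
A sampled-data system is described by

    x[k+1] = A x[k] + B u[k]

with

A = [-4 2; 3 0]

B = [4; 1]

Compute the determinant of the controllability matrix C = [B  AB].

AB = [[-14], [12]]
Controllability matrix C = [B  AB] = [[4, -14], [1, 12]]
det(C) = 4·12 - (-14)·1 = 48 - (-14) = 62
Since det(C) ≠ 0, rank(C) = 2 and the system is completely controllable.

62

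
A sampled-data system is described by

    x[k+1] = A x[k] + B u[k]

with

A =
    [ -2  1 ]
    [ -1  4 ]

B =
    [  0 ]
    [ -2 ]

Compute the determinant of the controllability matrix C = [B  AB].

AB = [[-2], [-8]]
Controllability matrix C = [B  AB] = [[0, -2], [-2, -8]]
det(C) = 0·(-8) - (-2)·(-2) = 0 - 4 = -4
Since det(C) ≠ 0, rank(C) = 2 and the system is completely controllable.

-4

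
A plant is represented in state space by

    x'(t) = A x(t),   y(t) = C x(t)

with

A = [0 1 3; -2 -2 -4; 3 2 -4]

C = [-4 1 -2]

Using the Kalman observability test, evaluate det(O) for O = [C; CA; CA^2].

2480

CA = [[-8, -10, -8]]
CA^2 = [[-4, -4, 48]]
Observability matrix O = [C; CA; CA^2] = [[-4, 1, -2], [-8, -10, -8], [-4, -4, 48]]
Expanding along the first row, det(O) = (-4)·((-10)·48 - (-8)·(-4)) - 1·((-8)·48 - (-8)·(-4)) + (-2)·((-8)·(-4) - (-10)·(-4)) = (-4)·(-512) - 1·(-416) + (-2)·(-8) = 2480
Since det(O) ≠ 0, rank(O) = 3 and the system is completely observable.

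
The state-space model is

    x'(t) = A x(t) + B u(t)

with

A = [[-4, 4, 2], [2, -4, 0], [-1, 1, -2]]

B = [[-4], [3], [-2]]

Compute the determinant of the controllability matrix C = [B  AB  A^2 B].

38

AB = [[24], [-20], [11]]
A^2B = [[-154], [128], [-66]]
Controllability matrix C = [B  AB  A^2B] = [[-4, 24, -154], [3, -20, 128], [-2, 11, -66]]
Expanding along the first row, det(C) = (-4)·((-20)·(-66) - 128·11) - 24·(3·(-66) - 128·(-2)) + (-154)·(3·11 - (-20)·(-2)) = (-4)·(-88) - 24·58 + (-154)·(-7) = 38
Since det(C) ≠ 0, rank(C) = 3 and the system is completely controllable.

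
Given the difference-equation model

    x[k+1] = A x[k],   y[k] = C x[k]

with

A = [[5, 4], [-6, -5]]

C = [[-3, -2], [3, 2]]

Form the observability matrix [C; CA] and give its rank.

CA = [[-3, -2], [3, 2]]
Observability matrix O = [C; CA] = [[-3, -2], [3, 2], [-3, -2], [3, 2]]
Every row of O is a scalar multiple of row 1 = [-3, -2] (multipliers 1, -1, 1, -1), so the rows span a one-dimensional space.
O ≠ 0, hence rank(O) = 1.
rank(O) = 1 < n = 2, so the pair (A, C) is not completely observable.

1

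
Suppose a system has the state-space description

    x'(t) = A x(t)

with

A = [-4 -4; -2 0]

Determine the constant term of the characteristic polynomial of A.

For a 2×2 matrix, det(sI - A) = s^2 - (tr A)s + det A.
tr A = -4, det A = -8.
So p(s) = s^2 + 4s - 8.
The constant term is -8.

-8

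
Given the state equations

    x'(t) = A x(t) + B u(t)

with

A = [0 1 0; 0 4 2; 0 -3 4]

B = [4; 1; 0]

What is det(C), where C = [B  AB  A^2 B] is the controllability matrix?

AB = [[1], [4], [-3]]
A^2B = [[4], [10], [-24]]
Controllability matrix C = [B  AB  A^2B] = [[4, 1, 4], [1, 4, 10], [0, -3, -24]]
Expanding along the first row, det(C) = 4·(4·(-24) - 10·(-3)) - 1·(1·(-24) - 10·0) + 4·(1·(-3) - 4·0) = 4·(-66) - 1·(-24) + 4·(-3) = -252
Since det(C) ≠ 0, rank(C) = 3 and the system is completely controllable.

-252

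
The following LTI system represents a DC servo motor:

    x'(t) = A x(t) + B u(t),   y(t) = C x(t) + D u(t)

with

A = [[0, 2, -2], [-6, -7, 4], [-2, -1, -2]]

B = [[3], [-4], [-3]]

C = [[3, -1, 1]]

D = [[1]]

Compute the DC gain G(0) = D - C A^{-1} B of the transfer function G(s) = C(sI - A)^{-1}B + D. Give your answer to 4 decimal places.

G(0) = C(-A)^{-1}B + D = -C A^{-1} B + D.
det A = -24, so A^{-1} = (1/-24)·adj(A) = [[-3/4, -1/4, 1/4], [5/6, 1/6, -1/2], [1/3, 1/6, -1/2]]
A^{-1} B = [-2, 10/3, 11/6]^T
C A^{-1} B = -15/2
G(0) = D - C A^{-1} B = 1 - (-15/2) = 17/2 ≈ 8.5000

8.5000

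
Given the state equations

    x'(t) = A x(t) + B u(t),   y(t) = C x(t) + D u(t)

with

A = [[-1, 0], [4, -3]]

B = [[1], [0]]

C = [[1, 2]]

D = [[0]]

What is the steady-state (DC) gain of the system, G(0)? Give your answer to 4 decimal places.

3.6667

G(0) = C(-A)^{-1}B + D = -C A^{-1} B + D.
det A = 3, so A^{-1} = (1/3)·adj(A) = [[-1, 0], [-4/3, -1/3]]
A^{-1} B = [-1, -4/3]^T
C A^{-1} B = -11/3
G(0) = D - C A^{-1} B = 0 - (-11/3) = 11/3 ≈ 3.6667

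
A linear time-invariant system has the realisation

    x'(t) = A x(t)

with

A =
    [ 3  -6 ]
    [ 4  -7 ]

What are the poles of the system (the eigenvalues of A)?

det(sI - A) = s^2 - (tr A)s + det A, with tr A = 3 + (-7) = -4 and det A = 3·(-7) - (-6)·4 = -21 - (-24) = 3.
So p(s) = det(sI - A) = s^2 + 4s + 3.
Factor s^2 + 4s + 3: two numbers with sum -4 and product 3 are -1 and -3, so s^2 + 4s + 3 = (s + 1)(s + 3).
Hence p(s) = (s + 1) (s + 3), with roots -3, -1.
All eigenvalues have negative real part, so the system is asymptotically stable.

-3, -1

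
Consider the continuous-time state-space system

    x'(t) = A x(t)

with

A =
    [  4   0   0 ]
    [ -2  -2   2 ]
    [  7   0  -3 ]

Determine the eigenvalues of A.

-3, -2, 4

det(sI - A) = s^3 - (tr A)s^2 + (M11 + M22 + M33)s - det A, where Mii is the 2×2 principal minor of A obtained by deleting row i and column i.
tr A = 4 + (-2) + (-3) = -1; M11 = (-2)·(-3) - 2·0 = 6 - 0 = 6; M22 = 4·(-3) - 0·7 = -12 - 0 = -12; M33 = 4·(-2) - 0·(-2) = -8 - 0 = -8; sum of minors = -14.
det A = 4·((-2)·(-3) - 2·0) - 0·((-2)·(-3) - 2·7) + 0·((-2)·0 - (-2)·7) = 4·6 - 0·(-8) + 0·14 = 24.
So p(s) = det(sI - A) = s^3 + s^2 - 14s - 24.
Rational-root test: any integer root divides -24. Testing small divisors, s = -2 works: p(-2) = -8 + 4 + 28 + (-24) = 0, so (s + 2) is a factor.
Dividing, p(s) = (s + 2)(s^2 - s - 12).
Factor s^2 - s - 12: two numbers with sum 1 and product -12 are 4 and -3, so s^2 - s - 12 = (s - 4)(s + 3).
Hence p(s) = (s - 4) (s + 2) (s + 3), with roots -3, -2, 4.
At least one eigenvalue has non-negative real part, so the system is not asymptotically stable.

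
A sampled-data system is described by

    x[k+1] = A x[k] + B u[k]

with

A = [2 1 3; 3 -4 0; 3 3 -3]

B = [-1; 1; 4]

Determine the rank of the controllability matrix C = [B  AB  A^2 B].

3

AB = [[11], [-7], [-12]]
A^2B = [[-21], [61], [48]]
Controllability matrix C = [B  AB  A^2B] = [[-1, 11, -21], [1, -7, 61], [4, -12, 48]]
det(C) = (-1)·((-7)·48 - 61·(-12)) - 11·(1·48 - 61·4) + (-21)·(1·(-12) - (-7)·4) = (-1)·396 - 11·(-196) + (-21)·16 = 1424 ≠ 0, so rank(C) = 3.
rank(C) = 3 = n, so the pair (A, B) is completely controllable.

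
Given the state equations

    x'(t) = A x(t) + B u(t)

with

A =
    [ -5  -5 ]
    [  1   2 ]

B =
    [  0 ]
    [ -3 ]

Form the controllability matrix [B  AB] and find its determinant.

AB = [[15], [-6]]
Controllability matrix C = [B  AB] = [[0, 15], [-3, -6]]
det(C) = 0·(-6) - 15·(-3) = 0 - (-45) = 45
Since det(C) ≠ 0, rank(C) = 2 and the system is completely controllable.

45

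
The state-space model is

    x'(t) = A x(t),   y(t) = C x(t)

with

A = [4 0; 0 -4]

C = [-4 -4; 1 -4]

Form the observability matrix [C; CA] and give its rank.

CA = [[-16, 16], [4, 16]]
Observability matrix O = [C; CA] = [[-4, -4], [1, -4], [-16, 16], [4, 16]]
Take the 2×2 submatrix of O formed by rows 1, 2: [[-4, -4], [1, -4]]. Its determinant is (-4)·(-4) - (-4)·1 = 16 - (-4) = 20 ≠ 0.
So rank(O) ≥ 2; since O has 2 columns, rank(O) = 2.
rank(O) = 2 = n, so the pair (A, C) is completely observable.

2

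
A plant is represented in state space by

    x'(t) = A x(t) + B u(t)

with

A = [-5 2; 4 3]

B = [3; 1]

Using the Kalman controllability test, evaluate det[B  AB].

58

AB = [[-13], [15]]
Controllability matrix C = [B  AB] = [[3, -13], [1, 15]]
det(C) = 3·15 - (-13)·1 = 45 - (-13) = 58
Since det(C) ≠ 0, rank(C) = 2 and the system is completely controllable.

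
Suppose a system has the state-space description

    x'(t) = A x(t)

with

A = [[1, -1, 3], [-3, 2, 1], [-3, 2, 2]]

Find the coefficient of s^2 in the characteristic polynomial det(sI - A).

Expand det(sI - A) for the 3×3 matrix.
p(s) = s^3 - 5s^2 + 12s + 1.
(Check: constant term = det(-A) = (-1)^3 det A = 1; coefficient of s^2 = -tr A = -5.)
The coefficient of s^2 is -5.

-5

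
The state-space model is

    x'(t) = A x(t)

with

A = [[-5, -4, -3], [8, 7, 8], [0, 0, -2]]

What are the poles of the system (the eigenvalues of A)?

det(sI - A) = s^3 - (tr A)s^2 + (M11 + M22 + M33)s - det A, where Mii is the 2×2 principal minor of A obtained by deleting row i and column i.
tr A = (-5) + 7 + (-2) = 0; M11 = 7·(-2) - 8·0 = -14 - 0 = -14; M22 = (-5)·(-2) - (-3)·0 = 10 - 0 = 10; M33 = (-5)·7 - (-4)·8 = -35 - (-32) = -3; sum of minors = -7.
det A = (-5)·(7·(-2) - 8·0) - (-4)·(8·(-2) - 8·0) + (-3)·(8·0 - 7·0) = (-5)·(-14) - (-4)·(-16) + (-3)·0 = 6.
So p(s) = det(sI - A) = s^3 - 7s - 6.
Rational-root test: any integer root divides -6. Testing small divisors, s = -1 works: p(-1) = -1 + 0 + 7 + (-6) = 0, so (s + 1) is a factor.
Dividing, p(s) = (s + 1)(s^2 - s - 6).
Factor s^2 - s - 6: two numbers with sum 1 and product -6 are 3 and -2, so s^2 - s - 6 = (s - 3)(s + 2).
Hence p(s) = (s - 3) (s + 1) (s + 2), with roots -2, -1, 3.
At least one eigenvalue has non-negative real part, so the system is not asymptotically stable.

-2, -1, 3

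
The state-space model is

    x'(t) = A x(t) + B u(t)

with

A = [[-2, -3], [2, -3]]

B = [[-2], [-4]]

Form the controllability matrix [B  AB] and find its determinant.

48

AB = [[16], [8]]
Controllability matrix C = [B  AB] = [[-2, 16], [-4, 8]]
det(C) = (-2)·8 - 16·(-4) = -16 - (-64) = 48
Since det(C) ≠ 0, rank(C) = 2 and the system is completely controllable.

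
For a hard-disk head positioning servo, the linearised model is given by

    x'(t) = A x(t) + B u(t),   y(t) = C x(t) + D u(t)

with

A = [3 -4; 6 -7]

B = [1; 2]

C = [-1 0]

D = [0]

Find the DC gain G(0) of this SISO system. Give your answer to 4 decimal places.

G(0) = C(-A)^{-1}B + D = -C A^{-1} B + D.
det A = 3, so A^{-1} = (1/3)·adj(A) = [[-7/3, 4/3], [-2, 1]]
A^{-1} B = [1/3, 0]^T
C A^{-1} B = -1/3
G(0) = D - C A^{-1} B = 0 - (-1/3) = 1/3 ≈ 0.3333

0.3333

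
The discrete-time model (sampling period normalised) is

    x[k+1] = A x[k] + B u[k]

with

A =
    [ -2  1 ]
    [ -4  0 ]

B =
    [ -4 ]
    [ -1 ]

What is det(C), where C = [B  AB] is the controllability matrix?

-57

AB = [[7], [16]]
Controllability matrix C = [B  AB] = [[-4, 7], [-1, 16]]
det(C) = (-4)·16 - 7·(-1) = -64 - (-7) = -57
Since det(C) ≠ 0, rank(C) = 2 and the system is completely controllable.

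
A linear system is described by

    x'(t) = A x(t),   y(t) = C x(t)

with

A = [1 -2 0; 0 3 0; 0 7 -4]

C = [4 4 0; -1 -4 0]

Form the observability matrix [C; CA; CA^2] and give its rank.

CA = [[4, 4, 0], [-1, -10, 0]]
CA^2 = [[4, 4, 0], [-1, -28, 0]]
Observability matrix O = [C; CA; CA^2] = [[4, 4, 0], [-1, -4, 0], [4, 4, 0], [-1, -10, 0], [4, 4, 0], [-1, -28, 0]]
Column 3 of O is identically zero, so rank(O) ≤ 2.
The 2×2 minor from rows 1, 2, columns 1, 2 is 4·(-4) - 4·(-1) = -16 - (-4) = -12 ≠ 0, so rank(O) = 2.
rank(O) = 2 < n = 3, so the pair (A, C) is not completely observable.

2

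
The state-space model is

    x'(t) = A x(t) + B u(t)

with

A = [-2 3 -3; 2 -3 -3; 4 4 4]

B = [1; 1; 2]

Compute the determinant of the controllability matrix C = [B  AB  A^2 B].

-840

AB = [[-5], [-7], [16]]
A^2B = [[-59], [-37], [16]]
Controllability matrix C = [B  AB  A^2B] = [[1, -5, -59], [1, -7, -37], [2, 16, 16]]
Expanding along the first row, det(C) = 1·((-7)·16 - (-37)·16) - (-5)·(1·16 - (-37)·2) + (-59)·(1·16 - (-7)·2) = 1·480 - (-5)·90 + (-59)·30 = -840
Since det(C) ≠ 0, rank(C) = 3 and the system is completely controllable.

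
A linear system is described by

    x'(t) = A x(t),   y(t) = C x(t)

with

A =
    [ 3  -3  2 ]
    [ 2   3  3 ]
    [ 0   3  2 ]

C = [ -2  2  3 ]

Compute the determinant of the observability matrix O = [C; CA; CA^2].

CA = [[-2, 21, 8]]
CA^2 = [[36, 93, 75]]
Observability matrix O = [C; CA; CA^2] = [[-2, 2, 3], [-2, 21, 8], [36, 93, 75]]
Expanding along the first row, det(O) = (-2)·(21·75 - 8·93) - 2·((-2)·75 - 8·36) + 3·((-2)·93 - 21·36) = (-2)·831 - 2·(-438) + 3·(-942) = -3612
Since det(O) ≠ 0, rank(O) = 3 and the system is completely observable.

-3612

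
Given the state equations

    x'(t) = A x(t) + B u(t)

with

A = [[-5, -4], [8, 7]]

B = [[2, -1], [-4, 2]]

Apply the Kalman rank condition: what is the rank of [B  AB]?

1

AB = [[6, -3], [-12, 6]]
Controllability matrix C = [B  AB] = [[2, -1, 6, -3], [-4, 2, -12, 6]]
Every column of C is a scalar multiple of column 1 = [2, -4] (multipliers 1, -1/2, 3, -3/2), so the columns span a one-dimensional space.
C ≠ 0, hence rank(C) = 1.
rank(C) = 1 < n = 2, so the pair (A, B) is not completely controllable.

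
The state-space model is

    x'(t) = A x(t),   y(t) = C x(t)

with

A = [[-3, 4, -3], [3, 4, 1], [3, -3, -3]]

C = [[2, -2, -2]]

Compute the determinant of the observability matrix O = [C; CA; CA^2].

CA = [[-18, 6, -2]]
CA^2 = [[66, -42, 66]]
Observability matrix O = [C; CA; CA^2] = [[2, -2, -2], [-18, 6, -2], [66, -42, 66]]
Expanding along the first row, det(O) = 2·(6·66 - (-2)·(-42)) - (-2)·((-18)·66 - (-2)·66) + (-2)·((-18)·(-42) - 6·66) = 2·312 - (-2)·(-1056) + (-2)·360 = -2208
Since det(O) ≠ 0, rank(O) = 3 and the system is completely observable.

-2208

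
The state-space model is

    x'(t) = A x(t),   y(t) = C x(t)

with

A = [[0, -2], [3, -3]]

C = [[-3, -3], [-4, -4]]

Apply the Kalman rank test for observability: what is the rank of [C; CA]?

CA = [[-9, 15], [-12, 20]]
Observability matrix O = [C; CA] = [[-3, -3], [-4, -4], [-9, 15], [-12, 20]]
Take the 2×2 submatrix of O formed by rows 1, 3: [[-3, -3], [-9, 15]]. Its determinant is (-3)·15 - (-3)·(-9) = -45 - 27 = -72 ≠ 0.
So rank(O) ≥ 2; since O has 2 columns, rank(O) = 2.
rank(O) = 2 = n, so the pair (A, C) is completely observable.

2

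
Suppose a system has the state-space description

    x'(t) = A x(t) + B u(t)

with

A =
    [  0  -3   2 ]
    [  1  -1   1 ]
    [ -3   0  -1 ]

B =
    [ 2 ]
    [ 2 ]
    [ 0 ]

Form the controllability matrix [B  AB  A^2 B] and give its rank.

3

AB = [[-6], [0], [-6]]
A^2B = [[-12], [-12], [24]]
Controllability matrix C = [B  AB  A^2B] = [[2, -6, -12], [2, 0, -12], [0, -6, 24]]
det(C) = 2·(0·24 - (-12)·(-6)) - (-6)·(2·24 - (-12)·0) + (-12)·(2·(-6) - 0·0) = 2·(-72) - (-6)·48 + (-12)·(-12) = 288 ≠ 0, so rank(C) = 3.
rank(C) = 3 = n, so the pair (A, B) is completely controllable.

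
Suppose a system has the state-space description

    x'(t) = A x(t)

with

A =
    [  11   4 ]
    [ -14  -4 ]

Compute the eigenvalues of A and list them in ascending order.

det(sI - A) = s^2 - (tr A)s + det A, with tr A = 11 + (-4) = 7 and det A = 11·(-4) - 4·(-14) = -44 - (-56) = 12.
So p(s) = det(sI - A) = s^2 - 7s + 12.
Factor s^2 - 7s + 12: two numbers with sum 7 and product 12 are 4 and 3, so s^2 - 7s + 12 = (s - 4)(s - 3).
Hence p(s) = (s - 4) (s - 3), with roots 3, 4.
At least one eigenvalue has non-negative real part, so the system is not asymptotically stable.

3, 4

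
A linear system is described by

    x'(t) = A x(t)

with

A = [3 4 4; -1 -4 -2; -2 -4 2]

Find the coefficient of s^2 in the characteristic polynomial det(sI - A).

-1

Expand det(sI - A) for the 3×3 matrix.
p(s) = s^3 - s^2 - 10s + 40.
(Check: constant term = det(-A) = (-1)^3 det A = 40; coefficient of s^2 = -tr A = -1.)
The coefficient of s^2 is -1.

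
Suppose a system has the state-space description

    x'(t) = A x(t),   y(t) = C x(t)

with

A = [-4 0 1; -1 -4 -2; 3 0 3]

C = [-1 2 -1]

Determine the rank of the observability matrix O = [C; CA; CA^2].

CA = [[-1, -8, -8]]
CA^2 = [[-12, 32, -9]]
Observability matrix O = [C; CA; CA^2] = [[-1, 2, -1], [-1, -8, -8], [-12, 32, -9]]
det(O) = (-1)·((-8)·(-9) - (-8)·32) - 2·((-1)·(-9) - (-8)·(-12)) + (-1)·((-1)·32 - (-8)·(-12)) = (-1)·328 - 2·(-87) + (-1)·(-128) = -26 ≠ 0, so rank(O) = 3.
rank(O) = 3 = n, so the pair (A, C) is completely observable.

3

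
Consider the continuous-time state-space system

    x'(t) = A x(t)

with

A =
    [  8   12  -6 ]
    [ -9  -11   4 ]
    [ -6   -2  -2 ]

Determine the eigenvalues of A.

-4, -3, 2

det(sI - A) = s^3 - (tr A)s^2 + (M11 + M22 + M33)s - det A, where Mii is the 2×2 principal minor of A obtained by deleting row i and column i.
tr A = 8 + (-11) + (-2) = -5; M11 = (-11)·(-2) - 4·(-2) = 22 - (-8) = 30; M22 = 8·(-2) - (-6)·(-6) = -16 - 36 = -52; M33 = 8·(-11) - 12·(-9) = -88 - (-108) = 20; sum of minors = -2.
det A = 8·((-11)·(-2) - 4·(-2)) - 12·((-9)·(-2) - 4·(-6)) + (-6)·((-9)·(-2) - (-11)·(-6)) = 8·30 - 12·42 + (-6)·(-48) = 24.
So p(s) = det(sI - A) = s^3 + 5s^2 - 2s - 24.
Rational-root test: any integer root divides -24. Testing small divisors, s = 2 works: p(2) = 8 + 20 + (-4) + (-24) = 0, so (s - 2) is a factor.
Dividing, p(s) = (s - 2)(s^2 + 7s + 12).
Factor s^2 + 7s + 12: two numbers with sum -7 and product 12 are -3 and -4, so s^2 + 7s + 12 = (s + 3)(s + 4).
Hence p(s) = (s - 2) (s + 3) (s + 4), with roots -4, -3, 2.
At least one eigenvalue has non-negative real part, so the system is not asymptotically stable.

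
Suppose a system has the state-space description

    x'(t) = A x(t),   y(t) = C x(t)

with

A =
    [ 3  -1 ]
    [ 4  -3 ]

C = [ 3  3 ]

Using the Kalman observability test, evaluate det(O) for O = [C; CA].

CA = [[21, -12]]
Observability matrix O = [C; CA] = [[3, 3], [21, -12]]
det(O) = 3·(-12) - 3·21 = -36 - 63 = -99
Since det(O) ≠ 0, rank(O) = 2 and the system is completely observable.

-99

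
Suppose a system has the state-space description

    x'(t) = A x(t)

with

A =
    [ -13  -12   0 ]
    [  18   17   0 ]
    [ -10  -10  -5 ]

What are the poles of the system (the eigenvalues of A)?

-5, -1, 5

det(sI - A) = s^3 - (tr A)s^2 + (M11 + M22 + M33)s - det A, where Mii is the 2×2 principal minor of A obtained by deleting row i and column i.
tr A = (-13) + 17 + (-5) = -1; M11 = 17·(-5) - 0·(-10) = -85 - 0 = -85; M22 = (-13)·(-5) - 0·(-10) = 65 - 0 = 65; M33 = (-13)·17 - (-12)·18 = -221 - (-216) = -5; sum of minors = -25.
det A = (-13)·(17·(-5) - 0·(-10)) - (-12)·(18·(-5) - 0·(-10)) + 0·(18·(-10) - 17·(-10)) = (-13)·(-85) - (-12)·(-90) + 0·(-10) = 25.
So p(s) = det(sI - A) = s^3 + s^2 - 25s - 25.
Rational-root test: any integer root divides -25. Testing small divisors, s = -1 works: p(-1) = -1 + 1 + 25 + (-25) = 0, so (s + 1) is a factor.
Dividing, p(s) = (s + 1)(s^2 - 25).
Factor s^2 - 25: two numbers with sum 0 and product -25 are 5 and -5, so s^2 - 25 = (s - 5)(s + 5).
Hence p(s) = (s - 5) (s + 1) (s + 5), with roots -5, -1, 5.
At least one eigenvalue has non-negative real part, so the system is not asymptotically stable.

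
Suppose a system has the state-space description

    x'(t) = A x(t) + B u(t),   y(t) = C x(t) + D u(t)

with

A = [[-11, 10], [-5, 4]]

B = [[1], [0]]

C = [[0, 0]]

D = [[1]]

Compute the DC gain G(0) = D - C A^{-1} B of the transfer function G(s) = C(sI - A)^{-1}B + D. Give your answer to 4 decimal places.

1.0000

G(0) = C(-A)^{-1}B + D = -C A^{-1} B + D.
det A = 6, so A^{-1} = (1/6)·adj(A) = [[2/3, -5/3], [5/6, -11/6]]
A^{-1} B = [2/3, 5/6]^T
C A^{-1} B = 0
G(0) = D - C A^{-1} B = 1 - (0) = 1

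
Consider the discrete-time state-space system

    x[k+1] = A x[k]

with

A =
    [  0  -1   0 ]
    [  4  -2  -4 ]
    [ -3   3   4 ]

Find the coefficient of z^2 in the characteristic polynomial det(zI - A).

-2

Expand det(zI - A) for the 3×3 matrix.
p(z) = z^3 - 2z^2 + 8z - 4.
(Check: constant term = det(-A) = (-1)^3 det A = -4; coefficient of z^2 = -tr A = -2.)
The coefficient of z^2 is -2.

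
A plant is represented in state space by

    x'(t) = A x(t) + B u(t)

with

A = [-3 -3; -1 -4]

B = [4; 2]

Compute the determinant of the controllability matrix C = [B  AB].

-12

AB = [[-18], [-12]]
Controllability matrix C = [B  AB] = [[4, -18], [2, -12]]
det(C) = 4·(-12) - (-18)·2 = -48 - (-36) = -12
Since det(C) ≠ 0, rank(C) = 2 and the system is completely controllable.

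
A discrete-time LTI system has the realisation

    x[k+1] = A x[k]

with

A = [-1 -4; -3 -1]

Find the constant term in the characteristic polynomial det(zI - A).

-11

For a 2×2 matrix, det(zI - A) = z^2 - (tr A)z + det A.
tr A = -2, det A = -11.
So p(z) = z^2 + 2z - 11.
The constant term is -11.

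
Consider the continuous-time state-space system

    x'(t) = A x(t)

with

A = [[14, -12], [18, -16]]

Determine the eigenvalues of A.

-4, 2

det(sI - A) = s^2 - (tr A)s + det A, with tr A = 14 + (-16) = -2 and det A = 14·(-16) - (-12)·18 = -224 - (-216) = -8.
So p(s) = det(sI - A) = s^2 + 2s - 8.
Factor s^2 + 2s - 8: two numbers with sum -2 and product -8 are 2 and -4, so s^2 + 2s - 8 = (s - 2)(s + 4).
Hence p(s) = (s - 2) (s + 4), with roots -4, 2.
At least one eigenvalue has non-negative real part, so the system is not asymptotically stable.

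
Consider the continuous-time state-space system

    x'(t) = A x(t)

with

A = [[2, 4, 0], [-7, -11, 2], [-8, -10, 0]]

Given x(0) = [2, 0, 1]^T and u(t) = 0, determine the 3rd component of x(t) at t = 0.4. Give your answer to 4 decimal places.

det(sI - A) = s^3 - (tr A)s^2 + (M11 + M22 + M33)s - det A, where Mii is the 2×2 principal minor of A obtained by deleting row i and column i.
tr A = 2 + (-11) + 0 = -9; M11 = (-11)·0 - 2·(-10) = 0 - (-20) = 20; M22 = 2·0 - 0·(-8) = 0 - 0 = 0; M33 = 2·(-11) - 4·(-7) = -22 - (-28) = 6; sum of minors = 26.
det A = 2·((-11)·0 - 2·(-10)) - 4·((-7)·0 - 2·(-8)) + 0·((-7)·(-10) - (-11)·(-8)) = 2·20 - 4·16 + 0·(-18) = -24.
So p(s) = det(sI - A) = s^3 + 9s^2 + 26s + 24.
Rational-root test: any integer root divides 24. Testing small divisors, s = -2 works: p(-2) = -8 + 36 + (-52) + 24 = 0, so (s + 2) is a factor.
Dividing, p(s) = (s + 2)(s^2 + 7s + 12).
Factor s^2 + 7s + 12: two numbers with sum -7 and product 12 are -3 and -4, so s^2 + 7s + 12 = (s + 3)(s + 4).
Hence p(s) = (s + 2) (s + 3) (s + 4), with roots -4, -3, -2.
The eigenvalues -4, -3, -2 are distinct and real, so A is diagonalisable and x(t) = e^{At} x(0) = V diag(e^{λ_i t}) V^{-1} x(0), where the columns of V are the eigenvectors.
λ = -4: A - (-4)I = [[6, 4, 0], [-7, -7, 2], [-8, -10, 4]]. v must be orthogonal to every row; (row 1) × (row 2) = [8, -12, -14], so take v_1 = [-4, 6, 7]^T.
λ = -3: A - (-3)I = [[5, 4, 0], [-7, -8, 2], [-8, -10, 3]]. v must be orthogonal to every row; (row 1) × (row 2) = [8, -10, -12], so take v_2 = [4, -5, -6]^T.
λ = -2: A - (-2)I = [[4, 4, 0], [-7, -9, 2], [-8, -10, 2]]. v must be orthogonal to every row; (row 1) × (row 2) = [8, -8, -8], so take v_3 = [1, -1, -1]^T.
V = [v_1 v_2 v_3] = [[-4, 4, 1], [6, -5, -1], [7, -6, -1]] has det V = -1, so V^{-1} = adj(V)/det V = [[1, 2, -1], [1, 3, -2], [1, -4, 4]].
Modal coordinates z(0) = V^{-1} x(0): 1·2 + 2·0 + (-1)·1 = 1; 1·2 + 3·0 + (-2)·1 = 0; 1·2 + (-4)·0 + 4·1 = 6; so z(0) = [1, 0, 6]^T.
x_3(t) = Σ_i (v_i)_3 · z_i(0) · e^{λ_i t} (row 3 of V times the modal terms).
x_3(0.4) = 7·1·e^{-4·0.4} + (-6)·0·e^{-3·0.4} + (-1)·6·e^{-2·0.4} = 7·0.201897 + 0·0.301194 + (-6)·0.449329 = -1.2827.

-1.2827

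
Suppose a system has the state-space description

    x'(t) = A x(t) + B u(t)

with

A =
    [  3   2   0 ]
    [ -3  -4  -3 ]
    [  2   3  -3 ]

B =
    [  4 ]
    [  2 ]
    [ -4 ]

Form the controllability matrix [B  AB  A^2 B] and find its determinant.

20912

AB = [[16], [-8], [26]]
A^2B = [[32], [-94], [-70]]
Controllability matrix C = [B  AB  A^2B] = [[4, 16, 32], [2, -8, -94], [-4, 26, -70]]
Expanding along the first row, det(C) = 4·((-8)·(-70) - (-94)·26) - 16·(2·(-70) - (-94)·(-4)) + 32·(2·26 - (-8)·(-4)) = 4·3004 - 16·(-516) + 32·20 = 20912
Since det(C) ≠ 0, rank(C) = 3 and the system is completely controllable.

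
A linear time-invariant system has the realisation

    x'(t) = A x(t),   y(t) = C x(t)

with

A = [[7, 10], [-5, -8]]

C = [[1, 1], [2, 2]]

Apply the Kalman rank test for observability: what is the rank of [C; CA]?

1

CA = [[2, 2], [4, 4]]
Observability matrix O = [C; CA] = [[1, 1], [2, 2], [2, 2], [4, 4]]
Every row of O is a scalar multiple of row 1 = [1, 1] (multipliers 1, 2, 2, 4), so the rows span a one-dimensional space.
O ≠ 0, hence rank(O) = 1.
rank(O) = 1 < n = 2, so the pair (A, C) is not completely observable.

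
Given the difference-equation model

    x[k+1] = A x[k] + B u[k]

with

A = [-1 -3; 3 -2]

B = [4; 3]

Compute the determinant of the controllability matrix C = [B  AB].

63

AB = [[-13], [6]]
Controllability matrix C = [B  AB] = [[4, -13], [3, 6]]
det(C) = 4·6 - (-13)·3 = 24 - (-39) = 63
Since det(C) ≠ 0, rank(C) = 2 and the system is completely controllable.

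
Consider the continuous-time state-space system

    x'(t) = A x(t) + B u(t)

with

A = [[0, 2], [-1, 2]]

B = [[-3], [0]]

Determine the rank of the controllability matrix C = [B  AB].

2

AB = [[0], [3]]
Controllability matrix C = [B  AB] = [[-3, 0], [0, 3]]
det(C) = (-3)·3 - 0·0 = -9 - 0 = -9 ≠ 0, so rank(C) = 2.
rank(C) = 2 = n, so the pair (A, B) is completely controllable.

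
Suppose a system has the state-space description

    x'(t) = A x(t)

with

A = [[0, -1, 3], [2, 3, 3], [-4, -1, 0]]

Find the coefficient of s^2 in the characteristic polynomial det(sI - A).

Expand det(sI - A) for the 3×3 matrix.
p(s) = s^3 - 3s^2 + 17s - 42.
(Check: constant term = det(-A) = (-1)^3 det A = -42; coefficient of s^2 = -tr A = -3.)
The coefficient of s^2 is -3.

-3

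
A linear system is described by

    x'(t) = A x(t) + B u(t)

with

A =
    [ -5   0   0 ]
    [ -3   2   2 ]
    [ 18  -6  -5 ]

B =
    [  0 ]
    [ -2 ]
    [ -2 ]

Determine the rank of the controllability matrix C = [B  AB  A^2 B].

AB = [[0], [-8], [22]]
A^2B = [[0], [28], [-62]]
Controllability matrix C = [B  AB  A^2B] = [[0, 0, 0], [-2, -8, 28], [-2, 22, -62]]
Row 1 of C is identically zero, so rank(C) ≤ 2.
The 2×2 minor from rows 2, 3, columns 1, 2 is (-2)·22 - (-8)·(-2) = -44 - 16 = -60 ≠ 0, so rank(C) = 2.
rank(C) = 2 < n = 3, so the pair (A, B) is not completely controllable.

2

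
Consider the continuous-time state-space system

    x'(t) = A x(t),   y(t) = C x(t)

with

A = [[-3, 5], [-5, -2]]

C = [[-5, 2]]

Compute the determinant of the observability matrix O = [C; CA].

CA = [[5, -29]]
Observability matrix O = [C; CA] = [[-5, 2], [5, -29]]
det(O) = (-5)·(-29) - 2·5 = 145 - 10 = 135
Since det(O) ≠ 0, rank(O) = 2 and the system is completely observable.

135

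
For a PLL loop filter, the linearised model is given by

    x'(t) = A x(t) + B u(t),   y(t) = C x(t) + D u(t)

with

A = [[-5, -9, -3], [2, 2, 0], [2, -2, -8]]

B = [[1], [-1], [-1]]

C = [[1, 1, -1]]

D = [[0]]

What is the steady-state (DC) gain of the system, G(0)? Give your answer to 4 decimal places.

G(0) = C(-A)^{-1}B + D = -C A^{-1} B + D.
det A = -40, so A^{-1} = (1/-40)·adj(A) = [[2/5, 33/20, -3/20], [-2/5, -23/20, 3/20], [1/5, 7/10, -1/5]]
A^{-1} B = [-11/10, 3/5, -3/10]^T
C A^{-1} B = -1/5
G(0) = D - C A^{-1} B = 0 - (-1/5) = 1/5 ≈ 0.2000

0.2000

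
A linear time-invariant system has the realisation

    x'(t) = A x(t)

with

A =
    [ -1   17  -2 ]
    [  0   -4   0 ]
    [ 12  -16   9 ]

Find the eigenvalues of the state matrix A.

-4, 3, 5

det(sI - A) = s^3 - (tr A)s^2 + (M11 + M22 + M33)s - det A, where Mii is the 2×2 principal minor of A obtained by deleting row i and column i.
tr A = (-1) + (-4) + 9 = 4; M11 = (-4)·9 - 0·(-16) = -36 - 0 = -36; M22 = (-1)·9 - (-2)·12 = -9 - (-24) = 15; M33 = (-1)·(-4) - 17·0 = 4 - 0 = 4; sum of minors = -17.
det A = (-1)·((-4)·9 - 0·(-16)) - 17·(0·9 - 0·12) + (-2)·(0·(-16) - (-4)·12) = (-1)·(-36) - 17·0 + (-2)·48 = -60.
So p(s) = det(sI - A) = s^3 - 4s^2 - 17s + 60.
Rational-root test: any integer root divides 60. Testing small divisors, s = 3 works: p(3) = 27 + (-36) + (-51) + 60 = 0, so (s - 3) is a factor.
Dividing, p(s) = (s - 3)(s^2 - s - 20).
Factor s^2 - s - 20: two numbers with sum 1 and product -20 are 5 and -4, so s^2 - s - 20 = (s - 5)(s + 4).
Hence p(s) = (s - 5) (s - 3) (s + 4), with roots -4, 3, 5.
At least one eigenvalue has non-negative real part, so the system is not asymptotically stable.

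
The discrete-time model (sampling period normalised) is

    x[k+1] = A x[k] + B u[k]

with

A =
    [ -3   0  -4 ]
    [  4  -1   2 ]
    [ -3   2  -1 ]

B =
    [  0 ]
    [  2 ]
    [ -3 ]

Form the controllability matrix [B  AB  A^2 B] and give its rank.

AB = [[12], [-8], [7]]
A^2B = [[-64], [70], [-59]]
Controllability matrix C = [B  AB  A^2B] = [[0, 12, -64], [2, -8, 70], [-3, 7, -59]]
det(C) = 0·((-8)·(-59) - 70·7) - 12·(2·(-59) - 70·(-3)) + (-64)·(2·7 - (-8)·(-3)) = 0·(-18) - 12·92 + (-64)·(-10) = -464 ≠ 0, so rank(C) = 3.
rank(C) = 3 = n, so the pair (A, B) is completely controllable.

3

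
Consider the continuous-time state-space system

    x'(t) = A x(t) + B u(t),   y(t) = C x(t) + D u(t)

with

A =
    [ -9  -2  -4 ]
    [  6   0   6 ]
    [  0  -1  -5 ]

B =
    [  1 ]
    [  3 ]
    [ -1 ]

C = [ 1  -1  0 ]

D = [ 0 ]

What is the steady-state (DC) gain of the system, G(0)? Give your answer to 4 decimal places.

G(0) = C(-A)^{-1}B + D = -C A^{-1} B + D.
det A = -90, so A^{-1} = (1/-90)·adj(A) = [[-1/15, 1/15, 2/15], [-1/3, -1/2, -1/3], [1/15, 1/10, -2/15]]
A^{-1} B = [0, -3/2, 1/2]^T
C A^{-1} B = 3/2
G(0) = D - C A^{-1} B = 0 - (3/2) = -3/2 ≈ -1.5000

-1.5000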